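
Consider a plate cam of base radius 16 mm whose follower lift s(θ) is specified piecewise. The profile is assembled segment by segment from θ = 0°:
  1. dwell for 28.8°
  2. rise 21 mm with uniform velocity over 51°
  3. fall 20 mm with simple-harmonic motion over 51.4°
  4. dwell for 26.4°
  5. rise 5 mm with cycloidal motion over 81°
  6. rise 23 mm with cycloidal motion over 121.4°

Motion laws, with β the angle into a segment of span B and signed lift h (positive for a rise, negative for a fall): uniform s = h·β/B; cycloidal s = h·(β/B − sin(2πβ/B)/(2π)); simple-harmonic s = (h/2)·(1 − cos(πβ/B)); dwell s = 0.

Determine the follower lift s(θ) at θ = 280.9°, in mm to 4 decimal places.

seg 1 [0°–28.8°] dwell: s stays 0.0000
seg 2 [28.8°–79.8°] uniform, h=21: full span → s += 21 → s = 21.0000
seg 3 [79.8°–131.2°] simple-harmonic, h=-20: full span → s += -20 → s = 1.0000
seg 4 [131.2°–157.6°] dwell: s stays 1.0000
seg 5 [157.6°–238.6°] cycloidal, h=5: full span → s += 5 → s = 6.0000
seg 6 [238.6°–360°] cycloidal, h=23: θ=280.9° here. β=42.3, B=121.4. 23·(0.3484 − sin(2π·0.3484)/(2π)) = 5.0315 → s = 11.0315

11.0315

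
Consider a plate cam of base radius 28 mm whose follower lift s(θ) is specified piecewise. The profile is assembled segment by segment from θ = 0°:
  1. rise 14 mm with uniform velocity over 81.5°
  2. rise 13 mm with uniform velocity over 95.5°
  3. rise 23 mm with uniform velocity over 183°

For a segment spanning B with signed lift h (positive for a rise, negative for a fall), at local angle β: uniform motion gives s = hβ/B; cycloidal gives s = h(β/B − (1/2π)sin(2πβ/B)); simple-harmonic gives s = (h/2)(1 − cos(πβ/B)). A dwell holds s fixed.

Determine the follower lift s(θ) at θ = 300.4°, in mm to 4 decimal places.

seg 1 [0°–81.5°] uniform, h=14: full span → s += 14 → s = 14.0000
seg 2 [81.5°–177°] uniform, h=13: full span → s += 13 → s = 27.0000
seg 3 [177°–360°] uniform, h=23: θ=300.4° here. β=123.4, B=183. 23·123.4/183 = 15.5093 → s = 42.5093

42.5093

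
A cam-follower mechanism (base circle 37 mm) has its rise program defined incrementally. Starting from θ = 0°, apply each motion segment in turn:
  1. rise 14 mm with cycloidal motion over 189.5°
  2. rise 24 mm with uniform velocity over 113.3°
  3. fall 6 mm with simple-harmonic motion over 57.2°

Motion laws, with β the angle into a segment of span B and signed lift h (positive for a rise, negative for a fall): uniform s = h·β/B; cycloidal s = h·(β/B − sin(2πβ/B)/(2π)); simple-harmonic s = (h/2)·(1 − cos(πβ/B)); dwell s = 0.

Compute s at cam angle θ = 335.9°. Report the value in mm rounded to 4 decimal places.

seg 1 [0°–189.5°] cycloidal, h=14: full span → s += 14 → s = 14.0000
seg 2 [189.5°–302.8°] uniform, h=24: full span → s += 24 → s = 38.0000
seg 3 [302.8°–360°] simple-harmonic, h=-6: θ=335.9° here. β=33.1, B=57.2. -6/2·(1 − cos(π·0.5787)) = -3.7339 → s = 34.2661

34.2661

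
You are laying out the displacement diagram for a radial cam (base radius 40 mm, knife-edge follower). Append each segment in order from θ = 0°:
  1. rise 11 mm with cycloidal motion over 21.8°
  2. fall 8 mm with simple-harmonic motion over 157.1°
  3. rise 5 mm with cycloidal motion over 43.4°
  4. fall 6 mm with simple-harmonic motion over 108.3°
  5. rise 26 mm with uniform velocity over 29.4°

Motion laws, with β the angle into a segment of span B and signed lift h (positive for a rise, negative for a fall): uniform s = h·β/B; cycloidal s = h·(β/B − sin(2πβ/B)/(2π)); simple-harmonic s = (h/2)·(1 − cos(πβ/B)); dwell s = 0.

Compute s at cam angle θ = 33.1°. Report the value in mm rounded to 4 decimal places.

seg 1 [0°–21.8°] cycloidal, h=11: full span → s += 11 → s = 11.0000
seg 2 [21.8°–178.9°] simple-harmonic, h=-8: θ=33.1° here. β=11.3, B=157.1. -8/2·(1 − cos(π·0.0719)) = -0.1017 → s = 10.8983

10.8983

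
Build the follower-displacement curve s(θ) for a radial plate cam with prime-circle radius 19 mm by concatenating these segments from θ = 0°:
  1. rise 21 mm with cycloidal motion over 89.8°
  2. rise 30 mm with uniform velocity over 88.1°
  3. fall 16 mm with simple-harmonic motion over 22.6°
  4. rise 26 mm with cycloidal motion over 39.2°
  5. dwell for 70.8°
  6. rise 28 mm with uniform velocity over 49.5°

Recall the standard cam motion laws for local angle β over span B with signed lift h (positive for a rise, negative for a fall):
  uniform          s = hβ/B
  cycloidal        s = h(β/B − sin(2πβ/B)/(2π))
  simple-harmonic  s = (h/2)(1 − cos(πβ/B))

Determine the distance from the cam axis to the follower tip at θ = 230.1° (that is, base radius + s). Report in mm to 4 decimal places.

seg 1 [0°–89.8°] cycloidal, h=21: full span → s += 21 → s = 21.0000
seg 2 [89.8°–177.9°] uniform, h=30: full span → s += 30 → s = 51.0000
seg 3 [177.9°–200.5°] simple-harmonic, h=-16: full span → s += -16 → s = 35.0000
seg 4 [200.5°–239.7°] cycloidal, h=26: θ=230.1° here. β=29.6, B=39.2. 26·(0.7551 − sin(2π·0.7551)/(2π)) = 23.7686 → s = 58.7686
radial distance = base radius + s = 19 + 58.7686 = 77.7686

77.7686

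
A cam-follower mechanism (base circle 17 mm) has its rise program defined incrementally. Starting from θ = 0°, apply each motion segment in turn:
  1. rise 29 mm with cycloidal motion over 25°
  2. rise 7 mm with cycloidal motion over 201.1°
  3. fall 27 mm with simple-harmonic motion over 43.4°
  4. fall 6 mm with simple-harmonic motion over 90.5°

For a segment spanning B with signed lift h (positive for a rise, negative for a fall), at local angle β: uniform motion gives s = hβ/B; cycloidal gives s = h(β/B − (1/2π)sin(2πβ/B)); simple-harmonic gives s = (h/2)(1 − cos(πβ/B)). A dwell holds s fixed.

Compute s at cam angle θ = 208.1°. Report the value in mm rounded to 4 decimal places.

seg 1 [0°–25°] cycloidal, h=29: full span → s += 29 → s = 29.0000
seg 2 [25°–226.1°] cycloidal, h=7: θ=208.1° here. β=183.1, B=201.1. 7·(0.9105 − sin(2π·0.9105)/(2π)) = 6.9675 → s = 35.9675

35.9675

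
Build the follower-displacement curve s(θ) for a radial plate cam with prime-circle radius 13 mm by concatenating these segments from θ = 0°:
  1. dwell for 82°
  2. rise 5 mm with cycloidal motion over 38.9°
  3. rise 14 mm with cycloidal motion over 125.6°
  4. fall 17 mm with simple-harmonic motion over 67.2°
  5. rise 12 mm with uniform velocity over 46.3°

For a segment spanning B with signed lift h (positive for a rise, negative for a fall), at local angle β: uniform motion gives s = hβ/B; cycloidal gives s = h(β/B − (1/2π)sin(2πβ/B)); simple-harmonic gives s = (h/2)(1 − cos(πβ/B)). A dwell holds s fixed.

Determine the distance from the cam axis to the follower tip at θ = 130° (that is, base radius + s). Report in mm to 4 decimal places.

seg 1 [0°–82°] dwell: s stays 0.0000
seg 2 [82°–120.9°] cycloidal, h=5: full span → s += 5 → s = 5.0000
seg 3 [120.9°–246.5°] cycloidal, h=14: θ=130° here. β=9.1, B=125.6. 14·(0.0725 − sin(2π·0.0725)/(2π)) = 0.0347 → s = 5.0347
radial distance = base radius + s = 13 + 5.0347 = 18.0347

18.0347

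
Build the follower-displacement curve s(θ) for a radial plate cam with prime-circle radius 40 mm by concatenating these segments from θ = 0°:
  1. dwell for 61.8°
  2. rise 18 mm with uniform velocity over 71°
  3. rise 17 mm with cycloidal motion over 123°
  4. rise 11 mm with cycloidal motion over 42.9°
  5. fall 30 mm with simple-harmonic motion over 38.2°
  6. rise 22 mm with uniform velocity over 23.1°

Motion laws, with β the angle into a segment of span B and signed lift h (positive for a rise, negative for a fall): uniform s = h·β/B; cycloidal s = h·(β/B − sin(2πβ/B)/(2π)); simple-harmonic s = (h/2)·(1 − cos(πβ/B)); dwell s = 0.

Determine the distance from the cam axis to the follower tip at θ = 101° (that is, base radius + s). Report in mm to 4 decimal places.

seg 1 [0°–61.8°] dwell: s stays 0.0000
seg 2 [61.8°–132.8°] uniform, h=18: θ=101° here. β=39.2, B=71. 18·39.2/71 = 9.9380 → s = 9.9380
radial distance = base radius + s = 40 + 9.9380 = 49.9380

49.9380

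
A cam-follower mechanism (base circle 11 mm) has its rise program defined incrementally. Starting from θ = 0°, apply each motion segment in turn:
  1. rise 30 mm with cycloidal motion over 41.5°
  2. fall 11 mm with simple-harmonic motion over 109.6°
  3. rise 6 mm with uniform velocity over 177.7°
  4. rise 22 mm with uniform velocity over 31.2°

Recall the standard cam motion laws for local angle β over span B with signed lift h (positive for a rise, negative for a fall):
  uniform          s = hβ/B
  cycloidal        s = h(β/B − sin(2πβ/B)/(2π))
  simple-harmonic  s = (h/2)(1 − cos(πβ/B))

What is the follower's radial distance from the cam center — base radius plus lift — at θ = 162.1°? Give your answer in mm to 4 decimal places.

seg 1 [0°–41.5°] cycloidal, h=30: full span → s += 30 → s = 30.0000
seg 2 [41.5°–151.1°] simple-harmonic, h=-11: full span → s += -11 → s = 19.0000
seg 3 [151.1°–328.8°] uniform, h=6: θ=162.1° here. β=11, B=177.7. 6·11/177.7 = 0.3714 → s = 19.3714
radial distance = base radius + s = 11 + 19.3714 = 30.3714

30.3714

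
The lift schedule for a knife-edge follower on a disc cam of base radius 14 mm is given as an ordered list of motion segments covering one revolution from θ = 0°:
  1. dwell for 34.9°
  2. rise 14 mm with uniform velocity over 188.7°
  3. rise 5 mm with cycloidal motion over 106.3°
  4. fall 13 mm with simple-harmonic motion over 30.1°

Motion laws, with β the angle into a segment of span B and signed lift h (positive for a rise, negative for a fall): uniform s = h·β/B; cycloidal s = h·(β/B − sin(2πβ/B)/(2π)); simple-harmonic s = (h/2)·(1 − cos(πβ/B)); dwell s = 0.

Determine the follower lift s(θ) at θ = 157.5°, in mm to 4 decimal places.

seg 1 [0°–34.9°] dwell: s stays 0.0000
seg 2 [34.9°–223.6°] uniform, h=14: θ=157.5° here. β=122.6, B=188.7. 14·122.6/188.7 = 9.0959 → s = 9.0959

9.0959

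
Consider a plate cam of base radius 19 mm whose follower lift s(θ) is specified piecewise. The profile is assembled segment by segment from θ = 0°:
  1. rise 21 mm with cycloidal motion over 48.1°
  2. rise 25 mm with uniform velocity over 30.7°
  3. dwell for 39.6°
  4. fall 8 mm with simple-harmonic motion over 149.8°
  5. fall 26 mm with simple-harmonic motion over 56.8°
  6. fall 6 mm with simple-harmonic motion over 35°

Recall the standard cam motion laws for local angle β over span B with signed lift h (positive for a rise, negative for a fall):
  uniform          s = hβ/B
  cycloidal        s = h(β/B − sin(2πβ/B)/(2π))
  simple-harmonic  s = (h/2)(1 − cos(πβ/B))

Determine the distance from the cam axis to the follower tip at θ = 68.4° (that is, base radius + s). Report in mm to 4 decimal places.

seg 1 [0°–48.1°] cycloidal, h=21: full span → s += 21 → s = 21.0000
seg 2 [48.1°–78.8°] uniform, h=25: θ=68.4° here. β=20.3, B=30.7. 25·20.3/30.7 = 16.5309 → s = 37.5309
radial distance = base radius + s = 19 + 37.5309 = 56.5309

56.5309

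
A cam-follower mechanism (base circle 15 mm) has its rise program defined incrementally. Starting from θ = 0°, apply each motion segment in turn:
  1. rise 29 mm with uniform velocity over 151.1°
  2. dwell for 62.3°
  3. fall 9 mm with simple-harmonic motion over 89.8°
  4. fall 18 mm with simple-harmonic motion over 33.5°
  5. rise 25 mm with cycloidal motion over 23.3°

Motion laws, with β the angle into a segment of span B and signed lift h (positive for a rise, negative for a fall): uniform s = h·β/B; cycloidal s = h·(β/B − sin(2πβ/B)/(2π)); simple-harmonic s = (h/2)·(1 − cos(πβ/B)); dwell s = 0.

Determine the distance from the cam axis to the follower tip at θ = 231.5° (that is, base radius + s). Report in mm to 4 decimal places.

seg 1 [0°–151.1°] uniform, h=29: full span → s += 29 → s = 29.0000
seg 2 [151.1°–213.4°] dwell: s stays 29.0000
seg 3 [213.4°–303.2°] simple-harmonic, h=-9: θ=231.5° here. β=18.1, B=89.8. -9/2·(1 − cos(π·0.2016)) = -0.8724 → s = 28.1276
radial distance = base radius + s = 15 + 28.1276 = 43.1276

43.1276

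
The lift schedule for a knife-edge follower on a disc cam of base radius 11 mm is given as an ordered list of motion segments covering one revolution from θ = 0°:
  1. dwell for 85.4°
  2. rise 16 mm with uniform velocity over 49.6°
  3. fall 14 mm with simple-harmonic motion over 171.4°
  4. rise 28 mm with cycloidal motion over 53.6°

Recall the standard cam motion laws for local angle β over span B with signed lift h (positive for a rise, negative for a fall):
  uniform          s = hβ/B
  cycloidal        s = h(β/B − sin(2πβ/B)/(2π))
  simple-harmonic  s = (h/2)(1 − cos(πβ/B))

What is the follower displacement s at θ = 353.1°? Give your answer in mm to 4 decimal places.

seg 1 [0°–85.4°] dwell: s stays 0.0000
seg 2 [85.4°–135°] uniform, h=16: full span → s += 16 → s = 16.0000
seg 3 [135°–306.4°] simple-harmonic, h=-14: full span → s += -14 → s = 2.0000
seg 4 [306.4°–360°] cycloidal, h=28: θ=353.1° here. β=46.7, B=53.6. 28·(0.8713 − sin(2π·0.8713)/(2π)) = 27.6196 → s = 29.6196

29.6196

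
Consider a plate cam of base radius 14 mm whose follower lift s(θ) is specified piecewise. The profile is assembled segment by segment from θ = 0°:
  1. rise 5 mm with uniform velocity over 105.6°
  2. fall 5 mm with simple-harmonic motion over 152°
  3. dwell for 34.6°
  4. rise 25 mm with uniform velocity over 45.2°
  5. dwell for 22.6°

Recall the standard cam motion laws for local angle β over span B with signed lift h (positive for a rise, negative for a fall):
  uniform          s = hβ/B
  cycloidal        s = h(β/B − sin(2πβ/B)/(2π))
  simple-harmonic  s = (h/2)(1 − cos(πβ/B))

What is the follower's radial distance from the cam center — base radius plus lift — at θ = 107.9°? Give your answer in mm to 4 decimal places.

seg 1 [0°–105.6°] uniform, h=5: full span → s += 5 → s = 5.0000
seg 2 [105.6°–257.6°] simple-harmonic, h=-5: θ=107.9° here. β=2.3, B=152. -5/2·(1 − cos(π·0.0151)) = -0.0028 → s = 4.9972
radial distance = base radius + s = 14 + 4.9972 = 18.9972

18.9972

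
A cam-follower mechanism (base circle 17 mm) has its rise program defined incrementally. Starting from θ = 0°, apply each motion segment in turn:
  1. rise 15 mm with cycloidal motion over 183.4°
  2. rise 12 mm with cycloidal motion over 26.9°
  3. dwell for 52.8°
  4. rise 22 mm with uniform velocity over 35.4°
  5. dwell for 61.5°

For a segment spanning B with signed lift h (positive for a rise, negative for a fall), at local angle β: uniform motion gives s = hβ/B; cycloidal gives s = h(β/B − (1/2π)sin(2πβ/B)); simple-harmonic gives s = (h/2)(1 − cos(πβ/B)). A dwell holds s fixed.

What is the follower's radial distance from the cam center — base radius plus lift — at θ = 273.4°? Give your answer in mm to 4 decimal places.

seg 1 [0°–183.4°] cycloidal, h=15: full span → s += 15 → s = 15.0000
seg 2 [183.4°–210.3°] cycloidal, h=12: full span → s += 12 → s = 27.0000
seg 3 [210.3°–263.1°] dwell: s stays 27.0000
seg 4 [263.1°–298.5°] uniform, h=22: θ=273.4° here. β=10.3, B=35.4. 22·10.3/35.4 = 6.4011 → s = 33.4011
radial distance = base radius + s = 17 + 33.4011 = 50.4011

50.4011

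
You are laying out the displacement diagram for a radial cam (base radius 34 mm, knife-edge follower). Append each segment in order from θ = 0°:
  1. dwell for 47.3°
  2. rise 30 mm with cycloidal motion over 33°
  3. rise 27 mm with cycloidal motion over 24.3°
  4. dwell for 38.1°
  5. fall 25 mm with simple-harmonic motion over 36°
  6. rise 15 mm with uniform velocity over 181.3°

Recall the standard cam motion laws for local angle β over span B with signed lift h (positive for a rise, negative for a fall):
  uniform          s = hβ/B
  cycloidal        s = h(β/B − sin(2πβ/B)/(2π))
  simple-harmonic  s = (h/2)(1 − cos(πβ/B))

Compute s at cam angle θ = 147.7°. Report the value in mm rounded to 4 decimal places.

seg 1 [0°–47.3°] dwell: s stays 0.0000
seg 2 [47.3°–80.3°] cycloidal, h=30: full span → s += 30 → s = 30.0000
seg 3 [80.3°–104.6°] cycloidal, h=27: full span → s += 27 → s = 57.0000
seg 4 [104.6°–142.7°] dwell: s stays 57.0000
seg 5 [142.7°–178.7°] simple-harmonic, h=-25: θ=147.7° here. β=5, B=36. -25/2·(1 − cos(π·0.1389)) = -1.1712 → s = 55.8288

55.8288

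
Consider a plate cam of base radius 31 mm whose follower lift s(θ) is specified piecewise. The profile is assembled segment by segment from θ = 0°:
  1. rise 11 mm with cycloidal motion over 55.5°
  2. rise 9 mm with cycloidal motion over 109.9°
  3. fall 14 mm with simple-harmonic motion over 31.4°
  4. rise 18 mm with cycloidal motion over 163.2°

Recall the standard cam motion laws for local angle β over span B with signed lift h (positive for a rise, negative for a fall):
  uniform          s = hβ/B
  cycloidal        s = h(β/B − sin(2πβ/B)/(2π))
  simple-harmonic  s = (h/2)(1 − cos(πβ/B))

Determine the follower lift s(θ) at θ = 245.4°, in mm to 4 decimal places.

seg 1 [0°–55.5°] cycloidal, h=11: full span → s += 11 → s = 11.0000
seg 2 [55.5°–165.4°] cycloidal, h=9: full span → s += 9 → s = 20.0000
seg 3 [165.4°–196.8°] simple-harmonic, h=-14: full span → s += -14 → s = 6.0000
seg 4 [196.8°–360°] cycloidal, h=18: θ=245.4° here. β=48.6, B=163.2. 18·(0.2978 − sin(2π·0.2978)/(2π)) = 2.6237 → s = 8.6237

8.6237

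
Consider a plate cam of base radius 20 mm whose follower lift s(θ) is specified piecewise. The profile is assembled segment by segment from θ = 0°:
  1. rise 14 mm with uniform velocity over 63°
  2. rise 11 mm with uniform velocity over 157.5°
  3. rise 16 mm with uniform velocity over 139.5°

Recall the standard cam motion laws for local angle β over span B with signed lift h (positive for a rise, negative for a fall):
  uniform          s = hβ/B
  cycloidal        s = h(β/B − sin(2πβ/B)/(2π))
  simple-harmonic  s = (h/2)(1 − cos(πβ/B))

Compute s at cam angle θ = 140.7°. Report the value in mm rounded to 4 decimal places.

seg 1 [0°–63°] uniform, h=14: full span → s += 14 → s = 14.0000
seg 2 [63°–220.5°] uniform, h=11: θ=140.7° here. β=77.7, B=157.5. 11·77.7/157.5 = 5.4267 → s = 19.4267

19.4267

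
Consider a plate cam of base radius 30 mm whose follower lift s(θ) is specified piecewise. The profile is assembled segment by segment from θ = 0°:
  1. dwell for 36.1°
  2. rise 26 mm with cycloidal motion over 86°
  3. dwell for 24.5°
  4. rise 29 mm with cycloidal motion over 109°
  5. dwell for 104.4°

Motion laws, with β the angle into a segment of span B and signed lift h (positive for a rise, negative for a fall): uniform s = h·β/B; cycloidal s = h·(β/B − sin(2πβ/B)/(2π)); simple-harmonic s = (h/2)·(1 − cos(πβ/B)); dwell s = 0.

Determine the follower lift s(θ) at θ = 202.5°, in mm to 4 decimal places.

seg 1 [0°–36.1°] dwell: s stays 0.0000
seg 2 [36.1°–122.1°] cycloidal, h=26: full span → s += 26 → s = 26.0000
seg 3 [122.1°–146.6°] dwell: s stays 26.0000
seg 4 [146.6°–255.6°] cycloidal, h=29: θ=202.5° here. β=55.9, B=109. 29·(0.5128 − sin(2π·0.5128)/(2π)) = 15.2445 → s = 41.2445

41.2445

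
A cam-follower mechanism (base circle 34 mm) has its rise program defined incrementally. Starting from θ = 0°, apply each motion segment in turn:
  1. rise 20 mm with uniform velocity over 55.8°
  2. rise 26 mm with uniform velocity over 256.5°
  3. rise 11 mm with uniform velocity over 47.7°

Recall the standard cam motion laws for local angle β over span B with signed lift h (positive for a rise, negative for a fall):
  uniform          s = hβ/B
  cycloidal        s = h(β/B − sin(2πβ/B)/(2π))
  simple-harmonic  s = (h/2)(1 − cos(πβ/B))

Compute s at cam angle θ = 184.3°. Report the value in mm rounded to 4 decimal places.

seg 1 [0°–55.8°] uniform, h=20: full span → s += 20 → s = 20.0000
seg 2 [55.8°–312.3°] uniform, h=26: θ=184.3° here. β=128.5, B=256.5. 26·128.5/256.5 = 13.0253 → s = 33.0253

33.0253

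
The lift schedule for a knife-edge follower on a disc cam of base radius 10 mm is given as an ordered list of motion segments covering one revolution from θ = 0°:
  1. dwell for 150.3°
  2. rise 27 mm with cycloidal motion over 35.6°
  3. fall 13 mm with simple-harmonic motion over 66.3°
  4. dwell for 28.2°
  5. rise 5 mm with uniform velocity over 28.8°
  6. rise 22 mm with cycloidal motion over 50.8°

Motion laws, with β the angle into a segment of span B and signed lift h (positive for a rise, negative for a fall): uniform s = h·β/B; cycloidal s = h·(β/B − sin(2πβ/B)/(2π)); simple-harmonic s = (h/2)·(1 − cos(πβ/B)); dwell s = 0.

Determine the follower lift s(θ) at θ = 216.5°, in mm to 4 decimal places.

seg 1 [0°–150.3°] dwell: s stays 0.0000
seg 2 [150.3°–185.9°] cycloidal, h=27: full span → s += 27 → s = 27.0000
seg 3 [185.9°–252.2°] simple-harmonic, h=-13: θ=216.5° here. β=30.6, B=66.3. -13/2·(1 − cos(π·0.4615)) = -5.7165 → s = 21.2835

21.2835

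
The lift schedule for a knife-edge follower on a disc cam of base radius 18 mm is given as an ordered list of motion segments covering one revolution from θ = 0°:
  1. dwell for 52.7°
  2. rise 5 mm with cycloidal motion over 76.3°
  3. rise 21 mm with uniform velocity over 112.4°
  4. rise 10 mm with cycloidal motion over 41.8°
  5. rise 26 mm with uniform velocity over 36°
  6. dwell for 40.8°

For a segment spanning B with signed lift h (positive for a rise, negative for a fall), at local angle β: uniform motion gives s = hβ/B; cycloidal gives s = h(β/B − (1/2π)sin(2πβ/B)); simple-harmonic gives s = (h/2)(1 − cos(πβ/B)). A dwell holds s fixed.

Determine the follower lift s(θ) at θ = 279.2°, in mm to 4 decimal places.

seg 1 [0°–52.7°] dwell: s stays 0.0000
seg 2 [52.7°–129°] cycloidal, h=5: full span → s += 5 → s = 5.0000
seg 3 [129°–241.4°] uniform, h=21: full span → s += 21 → s = 26.0000
seg 4 [241.4°–283.2°] cycloidal, h=10: θ=279.2° here. β=37.8, B=41.8. 10·(0.9043 − sin(2π·0.9043)/(2π)) = 9.9434 → s = 35.9434

35.9434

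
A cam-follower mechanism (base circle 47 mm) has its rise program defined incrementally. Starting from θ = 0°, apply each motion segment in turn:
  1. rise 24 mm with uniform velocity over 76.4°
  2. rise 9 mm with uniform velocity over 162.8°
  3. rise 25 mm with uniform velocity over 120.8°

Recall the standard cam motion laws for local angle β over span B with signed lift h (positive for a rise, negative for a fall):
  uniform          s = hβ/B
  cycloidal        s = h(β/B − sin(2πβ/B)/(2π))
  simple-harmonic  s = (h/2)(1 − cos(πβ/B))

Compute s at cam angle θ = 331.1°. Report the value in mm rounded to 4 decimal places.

seg 1 [0°–76.4°] uniform, h=24: full span → s += 24 → s = 24.0000
seg 2 [76.4°–239.2°] uniform, h=9: full span → s += 9 → s = 33.0000
seg 3 [239.2°–360°] uniform, h=25: θ=331.1° here. β=91.9, B=120.8. 25·91.9/120.8 = 19.0190 → s = 52.0190

52.0190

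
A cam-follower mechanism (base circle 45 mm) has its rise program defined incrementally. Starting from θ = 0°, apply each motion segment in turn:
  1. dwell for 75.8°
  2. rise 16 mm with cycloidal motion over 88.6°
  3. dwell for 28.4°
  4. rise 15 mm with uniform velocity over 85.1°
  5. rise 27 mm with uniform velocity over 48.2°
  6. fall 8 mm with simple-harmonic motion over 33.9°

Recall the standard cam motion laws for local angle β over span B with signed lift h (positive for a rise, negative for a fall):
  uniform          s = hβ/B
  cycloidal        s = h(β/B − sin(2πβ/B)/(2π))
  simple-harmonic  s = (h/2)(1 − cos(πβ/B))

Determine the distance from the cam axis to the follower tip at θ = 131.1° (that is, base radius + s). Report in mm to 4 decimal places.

seg 1 [0°–75.8°] dwell: s stays 0.0000
seg 2 [75.8°–164.4°] cycloidal, h=16: θ=131.1° here. β=55.3, B=88.6. 16·(0.6242 − sin(2π·0.6242)/(2π)) = 11.7775 → s = 11.7775
radial distance = base radius + s = 45 + 11.7775 = 56.7775

56.7775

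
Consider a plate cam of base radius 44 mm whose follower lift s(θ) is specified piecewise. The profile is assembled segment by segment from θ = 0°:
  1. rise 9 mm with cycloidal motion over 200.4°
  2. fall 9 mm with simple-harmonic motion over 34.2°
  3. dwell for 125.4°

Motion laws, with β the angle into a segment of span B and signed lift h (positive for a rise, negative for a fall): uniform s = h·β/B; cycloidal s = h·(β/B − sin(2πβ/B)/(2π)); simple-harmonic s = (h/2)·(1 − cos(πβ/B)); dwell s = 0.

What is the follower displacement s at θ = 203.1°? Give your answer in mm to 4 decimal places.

seg 1 [0°–200.4°] cycloidal, h=9: full span → s += 9 → s = 9.0000
seg 2 [200.4°–234.6°] simple-harmonic, h=-9: θ=203.1° here. β=2.7, B=34.2. -9/2·(1 − cos(π·0.0789)) = -0.1377 → s = 8.8623

8.8623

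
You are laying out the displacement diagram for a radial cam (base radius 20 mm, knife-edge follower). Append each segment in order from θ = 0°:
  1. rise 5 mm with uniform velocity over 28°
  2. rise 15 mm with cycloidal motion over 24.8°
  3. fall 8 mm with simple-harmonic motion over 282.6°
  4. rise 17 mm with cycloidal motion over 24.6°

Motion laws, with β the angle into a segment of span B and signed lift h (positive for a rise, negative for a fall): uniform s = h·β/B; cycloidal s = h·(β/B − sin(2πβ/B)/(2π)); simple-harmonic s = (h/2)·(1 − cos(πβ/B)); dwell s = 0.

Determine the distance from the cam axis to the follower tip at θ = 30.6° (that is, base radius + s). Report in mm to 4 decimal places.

seg 1 [0°–28°] uniform, h=5: full span → s += 5 → s = 5.0000
seg 2 [28°–52.8°] cycloidal, h=15: θ=30.6° here. β=2.6, B=24.8. 15·(0.1048 − sin(2π·0.1048)/(2π)) = 0.1113 → s = 5.1113
radial distance = base radius + s = 20 + 5.1113 = 25.1113

25.1113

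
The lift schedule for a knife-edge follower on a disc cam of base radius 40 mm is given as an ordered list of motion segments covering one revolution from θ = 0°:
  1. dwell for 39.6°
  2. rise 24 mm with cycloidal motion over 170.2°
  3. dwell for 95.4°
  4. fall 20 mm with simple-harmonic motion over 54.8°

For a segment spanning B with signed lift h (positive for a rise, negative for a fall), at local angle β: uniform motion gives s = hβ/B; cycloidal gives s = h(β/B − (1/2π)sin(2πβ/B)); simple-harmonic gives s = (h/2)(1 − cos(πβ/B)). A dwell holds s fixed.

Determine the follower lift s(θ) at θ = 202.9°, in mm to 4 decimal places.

seg 1 [0°–39.6°] dwell: s stays 0.0000
seg 2 [39.6°–209.8°] cycloidal, h=24: θ=202.9° here. β=163.3, B=170.2. 24·(0.9595 − sin(2π·0.9595)/(2π)) = 23.9895 → s = 23.9895

23.9895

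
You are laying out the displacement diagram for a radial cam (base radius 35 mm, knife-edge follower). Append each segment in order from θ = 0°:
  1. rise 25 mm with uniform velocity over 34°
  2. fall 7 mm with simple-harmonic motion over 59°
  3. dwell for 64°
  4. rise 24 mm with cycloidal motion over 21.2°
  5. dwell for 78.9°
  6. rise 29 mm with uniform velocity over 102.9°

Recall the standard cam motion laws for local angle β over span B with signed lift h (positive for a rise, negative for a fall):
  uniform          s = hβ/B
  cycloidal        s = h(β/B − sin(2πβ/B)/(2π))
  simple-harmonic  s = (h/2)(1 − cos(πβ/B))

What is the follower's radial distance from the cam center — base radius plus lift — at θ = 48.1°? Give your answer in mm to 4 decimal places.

seg 1 [0°–34°] uniform, h=25: full span → s += 25 → s = 25.0000
seg 2 [34°–93°] simple-harmonic, h=-7: θ=48.1° here. β=14.1, B=59. -7/2·(1 − cos(π·0.2390)) = -0.9410 → s = 24.0590
radial distance = base radius + s = 35 + 24.0590 = 59.0590

59.0590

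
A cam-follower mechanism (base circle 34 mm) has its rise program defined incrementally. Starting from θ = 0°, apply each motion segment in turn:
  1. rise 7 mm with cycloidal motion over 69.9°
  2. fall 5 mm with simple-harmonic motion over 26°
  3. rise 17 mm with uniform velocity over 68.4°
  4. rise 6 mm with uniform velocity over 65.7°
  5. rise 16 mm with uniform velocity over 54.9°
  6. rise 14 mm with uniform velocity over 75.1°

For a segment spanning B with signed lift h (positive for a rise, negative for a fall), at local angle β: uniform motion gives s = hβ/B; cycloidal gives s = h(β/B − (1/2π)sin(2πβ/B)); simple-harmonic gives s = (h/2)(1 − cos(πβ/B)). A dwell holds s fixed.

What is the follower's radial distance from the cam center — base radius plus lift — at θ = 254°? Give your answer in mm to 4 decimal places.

seg 1 [0°–69.9°] cycloidal, h=7: full span → s += 7 → s = 7.0000
seg 2 [69.9°–95.9°] simple-harmonic, h=-5: full span → s += -5 → s = 2.0000
seg 3 [95.9°–164.3°] uniform, h=17: full span → s += 17 → s = 19.0000
seg 4 [164.3°–230°] uniform, h=6: full span → s += 6 → s = 25.0000
seg 5 [230°–284.9°] uniform, h=16: θ=254° here. β=24, B=54.9. 16·24/54.9 = 6.9945 → s = 31.9945
radial distance = base radius + s = 34 + 31.9945 = 65.9945

65.9945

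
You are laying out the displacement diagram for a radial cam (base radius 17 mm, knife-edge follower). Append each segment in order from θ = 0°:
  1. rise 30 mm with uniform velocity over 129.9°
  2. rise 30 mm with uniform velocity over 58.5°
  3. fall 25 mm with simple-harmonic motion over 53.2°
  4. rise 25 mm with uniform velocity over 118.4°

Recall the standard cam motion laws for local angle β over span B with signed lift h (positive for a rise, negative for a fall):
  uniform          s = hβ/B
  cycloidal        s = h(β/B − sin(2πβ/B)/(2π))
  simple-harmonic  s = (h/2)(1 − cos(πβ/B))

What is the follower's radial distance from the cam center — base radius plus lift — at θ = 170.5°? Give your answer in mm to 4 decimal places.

seg 1 [0°–129.9°] uniform, h=30: full span → s += 30 → s = 30.0000
seg 2 [129.9°–188.4°] uniform, h=30: θ=170.5° here. β=40.6, B=58.5. 30·40.6/58.5 = 20.8205 → s = 50.8205
radial distance = base radius + s = 17 + 50.8205 = 67.8205

67.8205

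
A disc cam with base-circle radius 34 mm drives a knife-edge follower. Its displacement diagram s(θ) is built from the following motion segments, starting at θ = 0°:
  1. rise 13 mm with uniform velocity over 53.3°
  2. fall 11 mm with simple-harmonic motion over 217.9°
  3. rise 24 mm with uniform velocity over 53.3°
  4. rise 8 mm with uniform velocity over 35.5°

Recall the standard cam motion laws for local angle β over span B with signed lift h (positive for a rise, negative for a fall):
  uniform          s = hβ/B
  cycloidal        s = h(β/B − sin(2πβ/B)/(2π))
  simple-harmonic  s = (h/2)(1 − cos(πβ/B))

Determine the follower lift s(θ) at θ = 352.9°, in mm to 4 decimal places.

seg 1 [0°–53.3°] uniform, h=13: full span → s += 13 → s = 13.0000
seg 2 [53.3°–271.2°] simple-harmonic, h=-11: full span → s += -11 → s = 2.0000
seg 3 [271.2°–324.5°] uniform, h=24: full span → s += 24 → s = 26.0000
seg 4 [324.5°–360°] uniform, h=8: θ=352.9° here. β=28.4, B=35.5. 8·28.4/35.5 = 6.4000 → s = 32.4000

32.4000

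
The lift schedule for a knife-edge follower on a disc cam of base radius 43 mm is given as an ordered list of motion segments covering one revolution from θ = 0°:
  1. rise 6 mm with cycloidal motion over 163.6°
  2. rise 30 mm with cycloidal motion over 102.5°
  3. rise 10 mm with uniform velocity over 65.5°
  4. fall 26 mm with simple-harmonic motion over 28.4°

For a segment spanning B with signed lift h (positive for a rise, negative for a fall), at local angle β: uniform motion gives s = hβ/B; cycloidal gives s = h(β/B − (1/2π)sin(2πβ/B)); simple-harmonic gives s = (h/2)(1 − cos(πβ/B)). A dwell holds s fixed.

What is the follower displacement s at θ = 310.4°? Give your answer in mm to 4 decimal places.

seg 1 [0°–163.6°] cycloidal, h=6: full span → s += 6 → s = 6.0000
seg 2 [163.6°–266.1°] cycloidal, h=30: full span → s += 30 → s = 36.0000
seg 3 [266.1°–331.6°] uniform, h=10: θ=310.4° here. β=44.3, B=65.5. 10·44.3/65.5 = 6.7634 → s = 42.7634

42.7634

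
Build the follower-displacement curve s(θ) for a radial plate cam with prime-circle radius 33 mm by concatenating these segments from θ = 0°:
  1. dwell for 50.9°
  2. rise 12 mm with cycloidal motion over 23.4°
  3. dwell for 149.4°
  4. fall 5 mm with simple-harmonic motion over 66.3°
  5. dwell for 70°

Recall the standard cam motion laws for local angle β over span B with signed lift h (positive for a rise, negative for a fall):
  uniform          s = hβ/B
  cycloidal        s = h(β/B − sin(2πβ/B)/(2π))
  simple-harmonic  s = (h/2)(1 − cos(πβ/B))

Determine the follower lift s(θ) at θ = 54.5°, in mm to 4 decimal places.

seg 1 [0°–50.9°] dwell: s stays 0.0000
seg 2 [50.9°–74.3°] cycloidal, h=12: θ=54.5° here. β=3.6, B=23.4. 12·(0.1538 − sin(2π·0.1538)/(2π)) = 0.2744 → s = 0.2744

0.2744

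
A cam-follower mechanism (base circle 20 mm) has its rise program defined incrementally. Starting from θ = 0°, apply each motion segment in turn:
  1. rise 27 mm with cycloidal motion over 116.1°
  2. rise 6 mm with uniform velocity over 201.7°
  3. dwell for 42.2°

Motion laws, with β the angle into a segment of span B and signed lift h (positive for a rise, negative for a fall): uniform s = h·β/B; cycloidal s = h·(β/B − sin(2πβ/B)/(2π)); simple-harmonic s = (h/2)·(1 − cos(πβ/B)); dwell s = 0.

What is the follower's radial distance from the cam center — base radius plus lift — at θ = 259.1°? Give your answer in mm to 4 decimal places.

seg 1 [0°–116.1°] cycloidal, h=27: full span → s += 27 → s = 27.0000
seg 2 [116.1°–317.8°] uniform, h=6: θ=259.1° here. β=143, B=201.7. 6·143/201.7 = 4.2538 → s = 31.2538
radial distance = base radius + s = 20 + 31.2538 = 51.2538

51.2538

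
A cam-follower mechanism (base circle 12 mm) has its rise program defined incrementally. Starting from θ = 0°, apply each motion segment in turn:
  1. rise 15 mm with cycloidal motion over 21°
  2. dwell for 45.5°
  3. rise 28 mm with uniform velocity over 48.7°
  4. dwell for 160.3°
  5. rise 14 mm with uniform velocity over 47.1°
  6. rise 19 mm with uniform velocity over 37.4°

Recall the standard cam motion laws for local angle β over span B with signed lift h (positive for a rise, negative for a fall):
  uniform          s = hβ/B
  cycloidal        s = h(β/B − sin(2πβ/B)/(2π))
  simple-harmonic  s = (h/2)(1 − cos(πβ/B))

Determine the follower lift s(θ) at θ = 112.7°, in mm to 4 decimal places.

seg 1 [0°–21°] cycloidal, h=15: full span → s += 15 → s = 15.0000
seg 2 [21°–66.5°] dwell: s stays 15.0000
seg 3 [66.5°–115.2°] uniform, h=28: θ=112.7° here. β=46.2, B=48.7. 28·46.2/48.7 = 26.5626 → s = 41.5626

41.5626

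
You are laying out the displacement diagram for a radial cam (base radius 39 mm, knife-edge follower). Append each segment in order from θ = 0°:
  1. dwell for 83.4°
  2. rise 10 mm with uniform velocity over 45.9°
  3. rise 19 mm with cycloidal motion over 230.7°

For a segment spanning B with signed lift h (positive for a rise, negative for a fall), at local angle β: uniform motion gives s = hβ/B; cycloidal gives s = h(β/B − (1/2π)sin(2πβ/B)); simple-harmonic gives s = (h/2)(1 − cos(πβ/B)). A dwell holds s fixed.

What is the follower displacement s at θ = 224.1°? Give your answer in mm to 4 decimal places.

seg 1 [0°–83.4°] dwell: s stays 0.0000
seg 2 [83.4°–129.3°] uniform, h=10: full span → s += 10 → s = 10.0000
seg 3 [129.3°–360°] cycloidal, h=19: θ=224.1° here. β=94.8, B=230.7. 19·(0.4109 − sin(2π·0.4109)/(2π)) = 6.2021 → s = 16.2021

16.2021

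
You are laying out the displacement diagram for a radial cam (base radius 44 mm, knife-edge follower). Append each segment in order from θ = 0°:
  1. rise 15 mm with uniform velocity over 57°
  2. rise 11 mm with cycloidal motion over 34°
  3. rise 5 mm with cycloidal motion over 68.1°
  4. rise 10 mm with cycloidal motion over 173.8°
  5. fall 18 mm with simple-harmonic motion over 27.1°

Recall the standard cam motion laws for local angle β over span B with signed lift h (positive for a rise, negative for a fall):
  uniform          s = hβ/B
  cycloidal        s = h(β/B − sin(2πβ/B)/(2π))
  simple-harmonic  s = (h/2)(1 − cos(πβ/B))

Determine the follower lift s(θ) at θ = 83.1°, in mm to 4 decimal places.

seg 1 [0°–57°] uniform, h=15: full span → s += 15 → s = 15.0000
seg 2 [57°–91°] cycloidal, h=11: θ=83.1° here. β=26.1, B=34. 11·(0.7676 − sin(2π·0.7676)/(2π)) = 10.1841 → s = 25.1841

25.1841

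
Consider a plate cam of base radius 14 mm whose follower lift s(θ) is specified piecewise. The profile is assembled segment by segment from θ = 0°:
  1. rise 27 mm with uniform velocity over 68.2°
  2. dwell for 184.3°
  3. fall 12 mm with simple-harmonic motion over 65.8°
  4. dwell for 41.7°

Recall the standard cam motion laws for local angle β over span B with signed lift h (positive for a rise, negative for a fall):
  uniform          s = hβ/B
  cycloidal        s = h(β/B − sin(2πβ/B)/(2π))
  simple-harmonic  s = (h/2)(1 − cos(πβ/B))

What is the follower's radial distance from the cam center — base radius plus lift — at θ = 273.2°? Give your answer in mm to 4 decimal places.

seg 1 [0°–68.2°] uniform, h=27: full span → s += 27 → s = 27.0000
seg 2 [68.2°–252.5°] dwell: s stays 27.0000
seg 3 [252.5°–318.3°] simple-harmonic, h=-12: θ=273.2° here. β=20.7, B=65.8. -12/2·(1 − cos(π·0.3146)) = -2.6994 → s = 24.3006
radial distance = base radius + s = 14 + 24.3006 = 38.3006

38.3006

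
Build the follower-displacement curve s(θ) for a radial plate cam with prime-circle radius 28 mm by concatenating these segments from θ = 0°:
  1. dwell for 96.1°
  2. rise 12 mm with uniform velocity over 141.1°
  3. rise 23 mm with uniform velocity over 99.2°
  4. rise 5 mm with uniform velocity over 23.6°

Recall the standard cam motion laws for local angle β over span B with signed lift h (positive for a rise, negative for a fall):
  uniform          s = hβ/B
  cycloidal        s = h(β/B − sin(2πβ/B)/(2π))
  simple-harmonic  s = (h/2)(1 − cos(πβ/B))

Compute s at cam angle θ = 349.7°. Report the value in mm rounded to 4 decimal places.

seg 1 [0°–96.1°] dwell: s stays 0.0000
seg 2 [96.1°–237.2°] uniform, h=12: full span → s += 12 → s = 12.0000
seg 3 [237.2°–336.4°] uniform, h=23: full span → s += 23 → s = 35.0000
seg 4 [336.4°–360°] uniform, h=5: θ=349.7° here. β=13.3, B=23.6. 5·13.3/23.6 = 2.8178 → s = 37.8178

37.8178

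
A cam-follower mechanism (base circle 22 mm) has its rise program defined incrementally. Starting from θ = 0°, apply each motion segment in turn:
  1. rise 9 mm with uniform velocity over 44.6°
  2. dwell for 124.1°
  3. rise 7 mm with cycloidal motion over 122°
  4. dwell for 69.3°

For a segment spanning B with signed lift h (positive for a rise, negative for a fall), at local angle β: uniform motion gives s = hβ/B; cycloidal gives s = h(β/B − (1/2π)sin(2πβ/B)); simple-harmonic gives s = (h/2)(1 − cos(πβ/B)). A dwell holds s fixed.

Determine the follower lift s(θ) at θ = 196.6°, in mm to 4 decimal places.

seg 1 [0°–44.6°] uniform, h=9: full span → s += 9 → s = 9.0000
seg 2 [44.6°–168.7°] dwell: s stays 9.0000
seg 3 [168.7°–290.7°] cycloidal, h=7: θ=196.6° here. β=27.9, B=122. 7·(0.2287 − sin(2π·0.2287)/(2π)) = 0.4967 → s = 9.4967

9.4967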